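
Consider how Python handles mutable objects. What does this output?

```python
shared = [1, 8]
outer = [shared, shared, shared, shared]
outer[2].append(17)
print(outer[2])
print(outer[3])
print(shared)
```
[1, 8, 17]
[1, 8, 17]
[1, 8, 17]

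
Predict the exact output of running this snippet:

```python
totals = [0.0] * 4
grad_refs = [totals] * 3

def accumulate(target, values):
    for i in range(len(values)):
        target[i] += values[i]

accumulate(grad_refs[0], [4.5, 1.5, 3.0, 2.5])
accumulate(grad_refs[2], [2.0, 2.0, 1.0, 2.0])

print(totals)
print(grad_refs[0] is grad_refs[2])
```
[6.5, 3.5, 4.0, 4.5]
True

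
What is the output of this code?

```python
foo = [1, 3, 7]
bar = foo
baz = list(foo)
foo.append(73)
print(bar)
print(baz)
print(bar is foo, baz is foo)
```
[1, 3, 7, 73]
[1, 3, 7]
True False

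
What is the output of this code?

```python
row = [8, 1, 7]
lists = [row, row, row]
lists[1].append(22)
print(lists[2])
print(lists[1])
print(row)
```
[8, 1, 7, 22]
[8, 1, 7, 22]
[8, 1, 7, 22]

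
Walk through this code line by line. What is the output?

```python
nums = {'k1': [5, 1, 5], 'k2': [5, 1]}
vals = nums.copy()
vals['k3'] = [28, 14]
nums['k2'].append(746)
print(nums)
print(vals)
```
{'k1': [5, 1, 5], 'k2': [5, 1, 746]}
{'k1': [5, 1, 5], 'k2': [5, 1, 746], 'k3': [28, 14]}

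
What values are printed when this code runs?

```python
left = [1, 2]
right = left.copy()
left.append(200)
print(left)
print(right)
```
[1, 2, 200]
[1, 2]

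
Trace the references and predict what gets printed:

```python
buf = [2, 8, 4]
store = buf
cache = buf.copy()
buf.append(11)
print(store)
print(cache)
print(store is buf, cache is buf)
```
[2, 8, 4, 11]
[2, 8, 4]
True False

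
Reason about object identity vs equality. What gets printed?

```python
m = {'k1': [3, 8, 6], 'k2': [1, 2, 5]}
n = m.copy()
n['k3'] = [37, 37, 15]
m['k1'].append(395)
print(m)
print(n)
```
{'k1': [3, 8, 6, 395], 'k2': [1, 2, 5]}
{'k1': [3, 8, 6, 395], 'k2': [1, 2, 5], 'k3': [37, 37, 15]}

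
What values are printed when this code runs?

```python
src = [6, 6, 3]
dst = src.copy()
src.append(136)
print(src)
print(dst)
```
[6, 6, 3, 136]
[6, 6, 3]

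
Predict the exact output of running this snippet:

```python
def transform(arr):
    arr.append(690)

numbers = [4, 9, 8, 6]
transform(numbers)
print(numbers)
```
[4, 9, 8, 6, 690]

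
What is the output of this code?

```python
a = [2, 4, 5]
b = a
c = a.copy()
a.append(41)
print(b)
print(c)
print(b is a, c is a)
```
[2, 4, 5, 41]
[2, 4, 5]
True False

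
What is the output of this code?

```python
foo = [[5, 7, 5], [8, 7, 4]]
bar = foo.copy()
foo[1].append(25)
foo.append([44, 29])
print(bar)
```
[[5, 7, 5], [8, 7, 4, 25]]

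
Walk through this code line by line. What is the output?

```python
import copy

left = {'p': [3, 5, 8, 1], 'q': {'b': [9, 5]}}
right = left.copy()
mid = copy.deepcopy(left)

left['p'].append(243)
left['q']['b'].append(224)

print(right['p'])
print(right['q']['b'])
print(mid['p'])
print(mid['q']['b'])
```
[3, 5, 8, 1, 243]
[9, 5, 224]
[3, 5, 8, 1]
[9, 5]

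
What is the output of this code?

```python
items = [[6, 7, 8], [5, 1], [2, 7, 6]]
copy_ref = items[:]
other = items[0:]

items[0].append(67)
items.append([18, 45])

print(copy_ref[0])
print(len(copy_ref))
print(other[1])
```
[6, 7, 8, 67]
3
[5, 1]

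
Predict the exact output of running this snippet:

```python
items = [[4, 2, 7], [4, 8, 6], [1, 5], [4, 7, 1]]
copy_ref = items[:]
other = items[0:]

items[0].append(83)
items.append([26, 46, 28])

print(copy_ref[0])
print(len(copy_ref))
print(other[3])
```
[4, 2, 7, 83]
4
[4, 7, 1]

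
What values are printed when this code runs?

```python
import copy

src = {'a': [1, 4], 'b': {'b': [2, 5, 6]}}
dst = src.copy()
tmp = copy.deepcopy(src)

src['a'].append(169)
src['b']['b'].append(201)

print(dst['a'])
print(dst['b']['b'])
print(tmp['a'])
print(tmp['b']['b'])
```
[1, 4, 169]
[2, 5, 6, 201]
[1, 4]
[2, 5, 6]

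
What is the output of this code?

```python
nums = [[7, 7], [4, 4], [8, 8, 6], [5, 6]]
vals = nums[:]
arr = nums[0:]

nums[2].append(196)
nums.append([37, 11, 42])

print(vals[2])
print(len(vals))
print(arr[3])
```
[8, 8, 6, 196]
4
[5, 6]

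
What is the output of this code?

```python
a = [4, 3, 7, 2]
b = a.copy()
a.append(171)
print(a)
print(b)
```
[4, 3, 7, 2, 171]
[4, 3, 7, 2]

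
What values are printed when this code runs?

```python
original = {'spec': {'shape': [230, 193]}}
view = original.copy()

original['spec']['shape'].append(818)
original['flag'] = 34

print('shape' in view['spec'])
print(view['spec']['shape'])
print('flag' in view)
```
True
[230, 193, 818]
False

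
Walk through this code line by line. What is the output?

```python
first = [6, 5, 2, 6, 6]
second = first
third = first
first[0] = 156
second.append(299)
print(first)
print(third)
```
[156, 5, 2, 6, 6, 299]
[156, 5, 2, 6, 6, 299]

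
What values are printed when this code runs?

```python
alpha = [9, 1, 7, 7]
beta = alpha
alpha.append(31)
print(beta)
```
[9, 1, 7, 7, 31]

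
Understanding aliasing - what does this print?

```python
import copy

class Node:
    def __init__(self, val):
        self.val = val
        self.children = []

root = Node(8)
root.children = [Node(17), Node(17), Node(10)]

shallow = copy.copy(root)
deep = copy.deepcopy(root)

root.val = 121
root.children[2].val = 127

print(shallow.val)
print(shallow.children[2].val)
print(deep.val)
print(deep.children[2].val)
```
8
127
8
10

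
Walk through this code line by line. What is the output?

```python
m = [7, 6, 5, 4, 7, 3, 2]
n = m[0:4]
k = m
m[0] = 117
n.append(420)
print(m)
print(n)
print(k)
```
[117, 6, 5, 4, 7, 3, 2]
[7, 6, 5, 4, 420]
[117, 6, 5, 4, 7, 3, 2]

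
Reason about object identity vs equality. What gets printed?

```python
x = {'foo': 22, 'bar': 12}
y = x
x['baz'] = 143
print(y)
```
{'foo': 22, 'bar': 12, 'baz': 143}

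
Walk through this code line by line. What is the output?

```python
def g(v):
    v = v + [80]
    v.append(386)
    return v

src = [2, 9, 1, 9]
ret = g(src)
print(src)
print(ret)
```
[2, 9, 1, 9]
[2, 9, 1, 9, 80, 386]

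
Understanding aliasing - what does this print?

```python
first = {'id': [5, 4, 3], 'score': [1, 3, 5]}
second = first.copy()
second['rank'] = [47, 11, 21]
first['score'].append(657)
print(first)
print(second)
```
{'id': [5, 4, 3], 'score': [1, 3, 5, 657]}
{'id': [5, 4, 3], 'score': [1, 3, 5, 657], 'rank': [47, 11, 21]}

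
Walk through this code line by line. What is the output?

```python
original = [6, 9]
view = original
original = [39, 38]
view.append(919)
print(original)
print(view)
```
[39, 38]
[6, 9, 919]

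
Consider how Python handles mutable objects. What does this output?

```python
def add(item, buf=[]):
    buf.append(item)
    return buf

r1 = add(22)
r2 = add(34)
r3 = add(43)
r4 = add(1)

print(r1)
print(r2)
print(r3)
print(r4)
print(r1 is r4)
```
[22, 34, 43, 1]
[22, 34, 43, 1]
[22, 34, 43, 1]
[22, 34, 43, 1]
True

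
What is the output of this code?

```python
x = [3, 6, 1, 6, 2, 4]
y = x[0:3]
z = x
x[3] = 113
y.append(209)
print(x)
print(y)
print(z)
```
[3, 6, 1, 113, 2, 4]
[3, 6, 1, 209]
[3, 6, 1, 113, 2, 4]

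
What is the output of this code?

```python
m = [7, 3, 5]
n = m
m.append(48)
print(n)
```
[7, 3, 5, 48]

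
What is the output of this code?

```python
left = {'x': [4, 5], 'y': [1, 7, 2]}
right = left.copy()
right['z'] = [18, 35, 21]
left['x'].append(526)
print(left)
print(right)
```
{'x': [4, 5, 526], 'y': [1, 7, 2]}
{'x': [4, 5, 526], 'y': [1, 7, 2], 'z': [18, 35, 21]}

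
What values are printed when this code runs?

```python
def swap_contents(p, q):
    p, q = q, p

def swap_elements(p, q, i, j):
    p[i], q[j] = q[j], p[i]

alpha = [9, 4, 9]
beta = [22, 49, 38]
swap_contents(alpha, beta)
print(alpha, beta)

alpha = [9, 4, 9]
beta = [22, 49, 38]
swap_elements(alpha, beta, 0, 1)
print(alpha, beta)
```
[9, 4, 9] [22, 49, 38]
[49, 4, 9] [22, 9, 38]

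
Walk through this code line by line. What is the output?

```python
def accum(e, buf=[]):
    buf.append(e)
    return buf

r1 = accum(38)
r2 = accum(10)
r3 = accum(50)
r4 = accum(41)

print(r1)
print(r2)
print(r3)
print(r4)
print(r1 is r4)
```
[38, 10, 50, 41]
[38, 10, 50, 41]
[38, 10, 50, 41]
[38, 10, 50, 41]
True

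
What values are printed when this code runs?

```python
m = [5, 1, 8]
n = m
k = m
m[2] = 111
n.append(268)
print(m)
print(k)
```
[5, 1, 111, 268]
[5, 1, 111, 268]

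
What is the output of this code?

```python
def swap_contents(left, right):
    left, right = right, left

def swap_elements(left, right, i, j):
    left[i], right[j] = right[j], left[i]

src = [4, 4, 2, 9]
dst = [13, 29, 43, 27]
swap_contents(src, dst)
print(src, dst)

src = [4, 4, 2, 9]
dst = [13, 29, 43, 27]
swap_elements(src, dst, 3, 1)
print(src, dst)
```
[4, 4, 2, 9] [13, 29, 43, 27]
[4, 4, 2, 29] [13, 9, 43, 27]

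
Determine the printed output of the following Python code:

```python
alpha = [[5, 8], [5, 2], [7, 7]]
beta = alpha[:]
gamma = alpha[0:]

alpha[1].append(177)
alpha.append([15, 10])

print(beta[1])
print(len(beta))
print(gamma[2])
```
[5, 2, 177]
3
[7, 7]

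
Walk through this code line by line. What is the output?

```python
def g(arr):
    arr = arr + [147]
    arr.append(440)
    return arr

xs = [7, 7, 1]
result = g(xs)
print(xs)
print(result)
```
[7, 7, 1]
[7, 7, 1, 147, 440]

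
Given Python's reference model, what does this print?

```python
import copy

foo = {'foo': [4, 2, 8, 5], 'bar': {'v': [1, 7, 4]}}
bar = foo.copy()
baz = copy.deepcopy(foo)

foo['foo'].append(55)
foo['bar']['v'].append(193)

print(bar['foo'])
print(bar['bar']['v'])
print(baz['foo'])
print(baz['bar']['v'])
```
[4, 2, 8, 5, 55]
[1, 7, 4, 193]
[4, 2, 8, 5]
[1, 7, 4]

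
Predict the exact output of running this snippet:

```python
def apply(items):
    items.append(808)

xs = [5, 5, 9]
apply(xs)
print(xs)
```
[5, 5, 9, 808]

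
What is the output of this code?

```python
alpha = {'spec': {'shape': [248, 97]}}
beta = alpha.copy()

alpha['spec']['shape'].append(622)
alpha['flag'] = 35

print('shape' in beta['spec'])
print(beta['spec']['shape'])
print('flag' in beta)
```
True
[248, 97, 622]
False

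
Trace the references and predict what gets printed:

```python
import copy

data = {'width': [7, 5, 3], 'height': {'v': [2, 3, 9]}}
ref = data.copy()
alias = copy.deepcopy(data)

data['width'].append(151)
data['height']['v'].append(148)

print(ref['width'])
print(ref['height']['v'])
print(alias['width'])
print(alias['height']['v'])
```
[7, 5, 3, 151]
[2, 3, 9, 148]
[7, 5, 3]
[2, 3, 9]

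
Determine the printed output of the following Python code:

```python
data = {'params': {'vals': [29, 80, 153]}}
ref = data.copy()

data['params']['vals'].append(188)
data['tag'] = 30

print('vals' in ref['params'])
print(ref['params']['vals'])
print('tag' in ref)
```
True
[29, 80, 153, 188]
False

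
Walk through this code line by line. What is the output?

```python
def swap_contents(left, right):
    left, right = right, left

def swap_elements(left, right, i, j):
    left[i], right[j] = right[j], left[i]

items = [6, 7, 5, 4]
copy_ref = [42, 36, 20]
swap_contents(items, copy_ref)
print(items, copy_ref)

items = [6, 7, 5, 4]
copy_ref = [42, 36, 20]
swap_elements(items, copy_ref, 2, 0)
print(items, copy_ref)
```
[6, 7, 5, 4] [42, 36, 20]
[6, 7, 42, 4] [5, 36, 20]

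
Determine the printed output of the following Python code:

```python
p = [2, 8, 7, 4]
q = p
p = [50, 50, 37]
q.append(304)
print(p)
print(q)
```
[50, 50, 37]
[2, 8, 7, 4, 304]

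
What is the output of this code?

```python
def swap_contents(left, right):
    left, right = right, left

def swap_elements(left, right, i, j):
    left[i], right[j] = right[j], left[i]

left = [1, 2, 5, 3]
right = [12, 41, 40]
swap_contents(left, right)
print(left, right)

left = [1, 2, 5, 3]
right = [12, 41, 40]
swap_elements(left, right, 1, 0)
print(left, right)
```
[1, 2, 5, 3] [12, 41, 40]
[1, 12, 5, 3] [2, 41, 40]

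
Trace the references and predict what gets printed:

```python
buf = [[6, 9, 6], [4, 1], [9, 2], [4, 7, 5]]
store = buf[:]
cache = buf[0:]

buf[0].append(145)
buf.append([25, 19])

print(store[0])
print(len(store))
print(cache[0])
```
[6, 9, 6, 145]
4
[6, 9, 6, 145]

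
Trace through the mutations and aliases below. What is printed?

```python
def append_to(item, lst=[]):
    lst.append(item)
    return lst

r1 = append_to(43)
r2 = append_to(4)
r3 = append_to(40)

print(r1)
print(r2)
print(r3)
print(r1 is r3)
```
[43, 4, 40]
[43, 4, 40]
[43, 4, 40]
True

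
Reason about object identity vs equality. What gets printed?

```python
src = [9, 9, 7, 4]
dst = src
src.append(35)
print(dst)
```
[9, 9, 7, 4, 35]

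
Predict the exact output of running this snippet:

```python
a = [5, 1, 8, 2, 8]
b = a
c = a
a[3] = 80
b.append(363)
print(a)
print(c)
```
[5, 1, 8, 80, 8, 363]
[5, 1, 8, 80, 8, 363]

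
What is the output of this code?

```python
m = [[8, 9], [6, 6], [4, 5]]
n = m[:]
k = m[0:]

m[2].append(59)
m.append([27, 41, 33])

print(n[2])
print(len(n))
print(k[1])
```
[4, 5, 59]
3
[6, 6]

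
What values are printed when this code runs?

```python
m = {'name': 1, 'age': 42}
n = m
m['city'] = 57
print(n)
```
{'name': 1, 'age': 42, 'city': 57}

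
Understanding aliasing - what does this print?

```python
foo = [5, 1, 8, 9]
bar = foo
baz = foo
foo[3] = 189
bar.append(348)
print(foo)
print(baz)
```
[5, 1, 8, 189, 348]
[5, 1, 8, 189, 348]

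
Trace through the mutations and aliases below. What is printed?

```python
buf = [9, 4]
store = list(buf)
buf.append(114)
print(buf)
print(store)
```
[9, 4, 114]
[9, 4]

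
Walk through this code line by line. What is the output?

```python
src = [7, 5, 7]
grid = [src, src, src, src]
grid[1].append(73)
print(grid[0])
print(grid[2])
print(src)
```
[7, 5, 7, 73]
[7, 5, 7, 73]
[7, 5, 7, 73]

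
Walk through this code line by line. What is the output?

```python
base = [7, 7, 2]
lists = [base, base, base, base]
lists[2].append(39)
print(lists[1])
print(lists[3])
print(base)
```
[7, 7, 2, 39]
[7, 7, 2, 39]
[7, 7, 2, 39]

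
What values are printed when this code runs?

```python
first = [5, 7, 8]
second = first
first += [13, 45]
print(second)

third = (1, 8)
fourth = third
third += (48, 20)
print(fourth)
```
[5, 7, 8, 13, 45]
(1, 8)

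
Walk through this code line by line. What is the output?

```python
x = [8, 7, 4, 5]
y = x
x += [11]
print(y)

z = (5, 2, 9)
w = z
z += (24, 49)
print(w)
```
[8, 7, 4, 5, 11]
(5, 2, 9)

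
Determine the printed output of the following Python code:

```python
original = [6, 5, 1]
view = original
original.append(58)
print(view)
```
[6, 5, 1, 58]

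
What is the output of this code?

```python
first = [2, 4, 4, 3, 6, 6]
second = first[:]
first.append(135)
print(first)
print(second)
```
[2, 4, 4, 3, 6, 6, 135]
[2, 4, 4, 3, 6, 6]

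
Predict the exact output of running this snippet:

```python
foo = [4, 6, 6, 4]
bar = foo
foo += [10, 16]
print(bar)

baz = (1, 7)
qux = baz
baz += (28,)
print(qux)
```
[4, 6, 6, 4, 10, 16]
(1, 7)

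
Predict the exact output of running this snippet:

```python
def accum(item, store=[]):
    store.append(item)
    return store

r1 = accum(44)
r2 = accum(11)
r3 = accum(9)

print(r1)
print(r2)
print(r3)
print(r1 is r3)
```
[44, 11, 9]
[44, 11, 9]
[44, 11, 9]
True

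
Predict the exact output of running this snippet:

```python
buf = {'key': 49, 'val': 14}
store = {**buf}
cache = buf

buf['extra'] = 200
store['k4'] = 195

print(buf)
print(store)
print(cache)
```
{'key': 49, 'val': 14, 'extra': 200}
{'key': 49, 'val': 14, 'k4': 195}
{'key': 49, 'val': 14, 'extra': 200}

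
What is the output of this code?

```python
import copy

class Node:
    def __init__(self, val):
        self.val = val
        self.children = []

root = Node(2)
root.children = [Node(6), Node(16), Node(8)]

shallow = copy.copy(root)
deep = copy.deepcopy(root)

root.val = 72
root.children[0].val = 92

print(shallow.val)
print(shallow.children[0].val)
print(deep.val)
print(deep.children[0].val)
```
2
92
2
6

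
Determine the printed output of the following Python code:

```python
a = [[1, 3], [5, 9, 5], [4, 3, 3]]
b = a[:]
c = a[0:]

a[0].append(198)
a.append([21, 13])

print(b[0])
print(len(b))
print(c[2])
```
[1, 3, 198]
3
[4, 3, 3]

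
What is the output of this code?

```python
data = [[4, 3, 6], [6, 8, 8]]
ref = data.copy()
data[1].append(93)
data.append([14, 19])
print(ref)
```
[[4, 3, 6], [6, 8, 8, 93]]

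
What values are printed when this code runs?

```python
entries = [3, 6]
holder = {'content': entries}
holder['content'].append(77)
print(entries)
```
[3, 6, 77]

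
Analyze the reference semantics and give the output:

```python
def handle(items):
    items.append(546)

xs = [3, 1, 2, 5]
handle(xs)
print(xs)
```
[3, 1, 2, 5, 546]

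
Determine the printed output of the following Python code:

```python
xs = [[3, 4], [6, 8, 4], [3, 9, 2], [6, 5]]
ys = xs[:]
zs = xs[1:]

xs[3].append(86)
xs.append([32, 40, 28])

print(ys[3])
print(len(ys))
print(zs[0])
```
[6, 5, 86]
4
[6, 8, 4]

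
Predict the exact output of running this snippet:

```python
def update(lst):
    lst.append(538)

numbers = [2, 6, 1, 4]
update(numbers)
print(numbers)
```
[2, 6, 1, 4, 538]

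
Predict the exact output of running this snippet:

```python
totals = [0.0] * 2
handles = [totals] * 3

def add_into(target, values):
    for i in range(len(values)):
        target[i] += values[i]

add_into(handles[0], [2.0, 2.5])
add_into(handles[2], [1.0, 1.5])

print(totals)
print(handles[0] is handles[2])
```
[3.0, 4.0]
True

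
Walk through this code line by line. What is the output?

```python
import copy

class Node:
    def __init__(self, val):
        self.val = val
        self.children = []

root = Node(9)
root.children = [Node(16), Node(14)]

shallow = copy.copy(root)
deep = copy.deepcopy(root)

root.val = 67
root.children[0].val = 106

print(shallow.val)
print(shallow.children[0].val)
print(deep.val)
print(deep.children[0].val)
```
9
106
9
16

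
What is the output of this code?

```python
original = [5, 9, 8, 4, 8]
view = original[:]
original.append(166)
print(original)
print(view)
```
[5, 9, 8, 4, 8, 166]
[5, 9, 8, 4, 8]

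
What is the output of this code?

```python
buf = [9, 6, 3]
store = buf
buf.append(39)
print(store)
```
[9, 6, 3, 39]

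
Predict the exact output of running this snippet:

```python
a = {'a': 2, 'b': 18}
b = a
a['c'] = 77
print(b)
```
{'a': 2, 'b': 18, 'c': 77}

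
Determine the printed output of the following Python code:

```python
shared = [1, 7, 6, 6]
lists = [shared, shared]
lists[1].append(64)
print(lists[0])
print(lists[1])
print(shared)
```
[1, 7, 6, 6, 64]
[1, 7, 6, 6, 64]
[1, 7, 6, 6, 64]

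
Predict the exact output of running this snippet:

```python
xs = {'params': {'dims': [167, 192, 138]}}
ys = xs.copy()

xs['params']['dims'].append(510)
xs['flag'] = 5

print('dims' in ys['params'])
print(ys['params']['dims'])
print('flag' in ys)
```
True
[167, 192, 138, 510]
False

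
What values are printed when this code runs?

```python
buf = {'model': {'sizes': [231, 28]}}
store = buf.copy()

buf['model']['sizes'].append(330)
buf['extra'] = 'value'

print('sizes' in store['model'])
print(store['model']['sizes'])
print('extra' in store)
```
True
[231, 28, 330]
False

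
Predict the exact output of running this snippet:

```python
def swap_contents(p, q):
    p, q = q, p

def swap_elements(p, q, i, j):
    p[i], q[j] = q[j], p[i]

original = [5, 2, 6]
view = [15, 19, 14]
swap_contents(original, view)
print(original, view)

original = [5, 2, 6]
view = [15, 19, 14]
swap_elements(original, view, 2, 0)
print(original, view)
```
[5, 2, 6] [15, 19, 14]
[5, 2, 15] [6, 19, 14]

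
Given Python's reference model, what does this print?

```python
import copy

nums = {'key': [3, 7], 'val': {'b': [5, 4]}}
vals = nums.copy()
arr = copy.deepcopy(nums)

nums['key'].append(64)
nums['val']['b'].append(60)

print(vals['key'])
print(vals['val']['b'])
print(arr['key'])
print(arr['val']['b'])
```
[3, 7, 64]
[5, 4, 60]
[3, 7]
[5, 4]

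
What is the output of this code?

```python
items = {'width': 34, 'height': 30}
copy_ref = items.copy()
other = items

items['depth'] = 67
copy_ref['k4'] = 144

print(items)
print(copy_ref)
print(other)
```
{'width': 34, 'height': 30, 'depth': 67}
{'width': 34, 'height': 30, 'k4': 144}
{'width': 34, 'height': 30, 'depth': 67}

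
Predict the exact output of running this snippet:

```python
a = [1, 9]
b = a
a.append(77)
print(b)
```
[1, 9, 77]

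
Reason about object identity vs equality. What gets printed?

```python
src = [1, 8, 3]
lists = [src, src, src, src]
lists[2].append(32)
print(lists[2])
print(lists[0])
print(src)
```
[1, 8, 3, 32]
[1, 8, 3, 32]
[1, 8, 3, 32]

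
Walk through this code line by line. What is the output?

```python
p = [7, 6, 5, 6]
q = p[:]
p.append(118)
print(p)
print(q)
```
[7, 6, 5, 6, 118]
[7, 6, 5, 6]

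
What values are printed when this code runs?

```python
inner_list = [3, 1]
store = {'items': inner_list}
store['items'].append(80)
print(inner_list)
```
[3, 1, 80]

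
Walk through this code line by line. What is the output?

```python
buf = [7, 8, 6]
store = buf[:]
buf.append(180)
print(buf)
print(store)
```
[7, 8, 6, 180]
[7, 8, 6]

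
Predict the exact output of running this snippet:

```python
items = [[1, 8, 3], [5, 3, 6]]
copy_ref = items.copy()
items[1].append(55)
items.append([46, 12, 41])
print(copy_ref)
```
[[1, 8, 3], [5, 3, 6, 55]]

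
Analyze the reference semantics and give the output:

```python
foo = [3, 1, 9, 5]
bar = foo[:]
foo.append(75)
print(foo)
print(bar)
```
[3, 1, 9, 5, 75]
[3, 1, 9, 5]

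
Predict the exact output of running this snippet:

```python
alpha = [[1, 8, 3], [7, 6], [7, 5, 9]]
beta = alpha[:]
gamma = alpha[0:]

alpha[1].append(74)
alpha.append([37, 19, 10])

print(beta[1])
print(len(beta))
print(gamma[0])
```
[7, 6, 74]
3
[1, 8, 3]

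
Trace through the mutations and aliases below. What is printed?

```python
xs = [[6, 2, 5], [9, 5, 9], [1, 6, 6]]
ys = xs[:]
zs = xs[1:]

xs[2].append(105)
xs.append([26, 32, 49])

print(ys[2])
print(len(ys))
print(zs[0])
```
[1, 6, 6, 105]
3
[9, 5, 9]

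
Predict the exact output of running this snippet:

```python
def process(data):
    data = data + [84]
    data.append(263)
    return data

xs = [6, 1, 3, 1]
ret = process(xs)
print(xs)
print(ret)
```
[6, 1, 3, 1]
[6, 1, 3, 1, 84, 263]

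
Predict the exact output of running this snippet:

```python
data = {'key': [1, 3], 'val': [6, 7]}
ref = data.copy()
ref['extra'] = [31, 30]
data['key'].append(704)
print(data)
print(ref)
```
{'key': [1, 3, 704], 'val': [6, 7]}
{'key': [1, 3, 704], 'val': [6, 7], 'extra': [31, 30]}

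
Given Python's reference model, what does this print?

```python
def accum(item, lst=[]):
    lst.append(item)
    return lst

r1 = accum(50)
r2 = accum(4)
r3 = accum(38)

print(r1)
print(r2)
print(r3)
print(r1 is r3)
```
[50, 4, 38]
[50, 4, 38]
[50, 4, 38]
True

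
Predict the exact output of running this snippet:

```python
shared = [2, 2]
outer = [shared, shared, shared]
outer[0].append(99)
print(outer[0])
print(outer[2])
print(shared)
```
[2, 2, 99]
[2, 2, 99]
[2, 2, 99]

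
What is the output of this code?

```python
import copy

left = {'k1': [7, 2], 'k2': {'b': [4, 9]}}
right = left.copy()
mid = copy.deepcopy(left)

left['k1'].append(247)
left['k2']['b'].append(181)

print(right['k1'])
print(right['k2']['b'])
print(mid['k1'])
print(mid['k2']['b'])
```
[7, 2, 247]
[4, 9, 181]
[7, 2]
[4, 9]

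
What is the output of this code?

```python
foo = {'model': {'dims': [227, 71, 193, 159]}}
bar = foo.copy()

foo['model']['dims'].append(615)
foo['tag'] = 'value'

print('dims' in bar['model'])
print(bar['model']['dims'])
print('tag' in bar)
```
True
[227, 71, 193, 159, 615]
False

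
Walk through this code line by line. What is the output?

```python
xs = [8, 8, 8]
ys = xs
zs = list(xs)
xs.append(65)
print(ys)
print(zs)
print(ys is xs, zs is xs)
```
[8, 8, 8, 65]
[8, 8, 8]
True False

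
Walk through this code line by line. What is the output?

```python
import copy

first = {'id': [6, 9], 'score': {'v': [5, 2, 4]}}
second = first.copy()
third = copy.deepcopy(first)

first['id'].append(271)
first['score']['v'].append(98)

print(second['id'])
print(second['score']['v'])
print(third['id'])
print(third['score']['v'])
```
[6, 9, 271]
[5, 2, 4, 98]
[6, 9]
[5, 2, 4]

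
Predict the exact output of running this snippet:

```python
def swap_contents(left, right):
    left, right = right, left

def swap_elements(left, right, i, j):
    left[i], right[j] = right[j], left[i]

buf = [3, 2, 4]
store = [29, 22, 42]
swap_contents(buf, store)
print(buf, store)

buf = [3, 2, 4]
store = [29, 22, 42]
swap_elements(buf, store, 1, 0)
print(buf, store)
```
[3, 2, 4] [29, 22, 42]
[3, 29, 4] [2, 22, 42]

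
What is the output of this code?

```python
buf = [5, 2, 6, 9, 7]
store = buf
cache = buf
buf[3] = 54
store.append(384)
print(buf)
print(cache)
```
[5, 2, 6, 54, 7, 384]
[5, 2, 6, 54, 7, 384]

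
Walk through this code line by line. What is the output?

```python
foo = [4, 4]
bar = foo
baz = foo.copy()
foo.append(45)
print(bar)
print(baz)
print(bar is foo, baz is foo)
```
[4, 4, 45]
[4, 4]
True False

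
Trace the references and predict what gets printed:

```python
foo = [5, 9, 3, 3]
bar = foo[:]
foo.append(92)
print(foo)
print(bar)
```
[5, 9, 3, 3, 92]
[5, 9, 3, 3]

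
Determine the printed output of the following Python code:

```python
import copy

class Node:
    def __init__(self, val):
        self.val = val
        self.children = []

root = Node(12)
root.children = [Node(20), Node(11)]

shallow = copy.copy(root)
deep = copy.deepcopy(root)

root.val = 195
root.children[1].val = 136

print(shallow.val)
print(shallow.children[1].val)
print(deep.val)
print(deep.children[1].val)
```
12
136
12
11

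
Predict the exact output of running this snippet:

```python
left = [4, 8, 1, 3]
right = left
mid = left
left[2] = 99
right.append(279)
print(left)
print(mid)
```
[4, 8, 99, 3, 279]
[4, 8, 99, 3, 279]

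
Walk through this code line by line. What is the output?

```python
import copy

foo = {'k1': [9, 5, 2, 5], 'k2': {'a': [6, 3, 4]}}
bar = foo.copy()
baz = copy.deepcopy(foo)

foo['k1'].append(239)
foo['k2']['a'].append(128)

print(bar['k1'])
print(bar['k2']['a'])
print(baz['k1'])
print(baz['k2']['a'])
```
[9, 5, 2, 5, 239]
[6, 3, 4, 128]
[9, 5, 2, 5]
[6, 3, 4]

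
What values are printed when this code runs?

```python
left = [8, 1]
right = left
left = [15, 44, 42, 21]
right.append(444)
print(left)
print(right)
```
[15, 44, 42, 21]
[8, 1, 444]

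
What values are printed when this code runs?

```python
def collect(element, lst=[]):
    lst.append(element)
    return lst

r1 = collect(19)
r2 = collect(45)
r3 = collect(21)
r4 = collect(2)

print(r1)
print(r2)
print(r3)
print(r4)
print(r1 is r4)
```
[19, 45, 21, 2]
[19, 45, 21, 2]
[19, 45, 21, 2]
[19, 45, 21, 2]
True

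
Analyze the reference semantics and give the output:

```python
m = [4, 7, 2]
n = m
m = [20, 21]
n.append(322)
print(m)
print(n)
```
[20, 21]
[4, 7, 2, 322]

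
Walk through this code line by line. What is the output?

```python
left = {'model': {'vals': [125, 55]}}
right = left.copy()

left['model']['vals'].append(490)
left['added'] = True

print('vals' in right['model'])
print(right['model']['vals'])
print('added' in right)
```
True
[125, 55, 490]
False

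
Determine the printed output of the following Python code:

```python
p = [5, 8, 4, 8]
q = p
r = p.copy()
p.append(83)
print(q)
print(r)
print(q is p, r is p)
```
[5, 8, 4, 8, 83]
[5, 8, 4, 8]
True False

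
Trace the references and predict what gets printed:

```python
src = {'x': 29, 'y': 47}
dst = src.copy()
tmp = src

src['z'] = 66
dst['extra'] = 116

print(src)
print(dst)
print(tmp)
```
{'x': 29, 'y': 47, 'z': 66}
{'x': 29, 'y': 47, 'extra': 116}
{'x': 29, 'y': 47, 'z': 66}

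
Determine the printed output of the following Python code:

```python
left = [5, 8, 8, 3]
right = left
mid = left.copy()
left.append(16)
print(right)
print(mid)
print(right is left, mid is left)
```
[5, 8, 8, 3, 16]
[5, 8, 8, 3]
True False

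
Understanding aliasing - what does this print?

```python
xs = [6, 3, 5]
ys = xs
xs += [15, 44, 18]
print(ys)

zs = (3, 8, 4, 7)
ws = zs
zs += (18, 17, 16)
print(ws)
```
[6, 3, 5, 15, 44, 18]
(3, 8, 4, 7)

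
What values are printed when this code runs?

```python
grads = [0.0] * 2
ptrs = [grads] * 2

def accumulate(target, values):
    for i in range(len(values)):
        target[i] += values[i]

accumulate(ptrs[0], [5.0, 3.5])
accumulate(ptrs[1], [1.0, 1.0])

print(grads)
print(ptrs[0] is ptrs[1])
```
[6.0, 4.5]
True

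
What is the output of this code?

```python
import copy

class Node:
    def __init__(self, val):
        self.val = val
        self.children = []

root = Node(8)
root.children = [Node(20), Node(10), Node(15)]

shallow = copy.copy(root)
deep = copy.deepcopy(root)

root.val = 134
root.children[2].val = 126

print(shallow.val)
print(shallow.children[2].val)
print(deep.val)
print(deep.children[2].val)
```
8
126
8
15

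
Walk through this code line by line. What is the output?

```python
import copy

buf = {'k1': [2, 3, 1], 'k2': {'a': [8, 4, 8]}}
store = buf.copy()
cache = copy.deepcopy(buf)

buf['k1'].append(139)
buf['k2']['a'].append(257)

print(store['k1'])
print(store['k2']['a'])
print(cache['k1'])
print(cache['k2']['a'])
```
[2, 3, 1, 139]
[8, 4, 8, 257]
[2, 3, 1]
[8, 4, 8]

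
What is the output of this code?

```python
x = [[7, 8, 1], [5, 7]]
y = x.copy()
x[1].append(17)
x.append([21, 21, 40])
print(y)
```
[[7, 8, 1], [5, 7, 17]]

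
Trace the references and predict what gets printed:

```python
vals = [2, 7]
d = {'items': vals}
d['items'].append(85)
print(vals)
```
[2, 7, 85]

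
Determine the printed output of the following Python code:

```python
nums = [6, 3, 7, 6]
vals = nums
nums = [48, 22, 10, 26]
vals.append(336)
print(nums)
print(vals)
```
[48, 22, 10, 26]
[6, 3, 7, 6, 336]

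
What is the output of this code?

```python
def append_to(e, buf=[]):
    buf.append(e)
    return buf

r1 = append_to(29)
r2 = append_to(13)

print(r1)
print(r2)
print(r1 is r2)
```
[29, 13]
[29, 13]
True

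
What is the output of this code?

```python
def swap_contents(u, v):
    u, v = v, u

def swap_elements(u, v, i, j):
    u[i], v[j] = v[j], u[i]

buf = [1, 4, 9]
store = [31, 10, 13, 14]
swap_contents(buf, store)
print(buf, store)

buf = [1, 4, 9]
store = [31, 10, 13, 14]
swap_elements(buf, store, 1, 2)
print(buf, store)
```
[1, 4, 9] [31, 10, 13, 14]
[1, 13, 9] [31, 10, 4, 14]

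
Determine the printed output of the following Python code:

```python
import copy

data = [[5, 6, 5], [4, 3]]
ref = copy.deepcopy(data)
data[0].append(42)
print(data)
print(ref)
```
[[5, 6, 5, 42], [4, 3]]
[[5, 6, 5], [4, 3]]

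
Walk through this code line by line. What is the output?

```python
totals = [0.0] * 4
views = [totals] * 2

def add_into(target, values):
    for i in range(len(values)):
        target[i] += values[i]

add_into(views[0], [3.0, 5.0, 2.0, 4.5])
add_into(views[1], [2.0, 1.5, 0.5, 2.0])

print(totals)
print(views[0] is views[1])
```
[5.0, 6.5, 2.5, 6.5]
True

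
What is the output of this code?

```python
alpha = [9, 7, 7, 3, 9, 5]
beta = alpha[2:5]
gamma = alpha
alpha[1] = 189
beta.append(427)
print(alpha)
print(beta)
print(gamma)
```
[9, 189, 7, 3, 9, 5]
[7, 3, 9, 427]
[9, 189, 7, 3, 9, 5]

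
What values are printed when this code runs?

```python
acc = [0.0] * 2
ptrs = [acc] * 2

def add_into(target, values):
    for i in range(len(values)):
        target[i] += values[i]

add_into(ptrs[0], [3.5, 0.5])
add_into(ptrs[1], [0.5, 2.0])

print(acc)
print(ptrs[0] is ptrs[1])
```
[4.0, 2.5]
True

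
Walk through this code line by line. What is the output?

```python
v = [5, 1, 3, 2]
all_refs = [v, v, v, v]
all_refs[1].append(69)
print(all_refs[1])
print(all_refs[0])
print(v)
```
[5, 1, 3, 2, 69]
[5, 1, 3, 2, 69]
[5, 1, 3, 2, 69]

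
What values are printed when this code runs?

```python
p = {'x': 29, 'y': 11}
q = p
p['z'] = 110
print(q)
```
{'x': 29, 'y': 11, 'z': 110}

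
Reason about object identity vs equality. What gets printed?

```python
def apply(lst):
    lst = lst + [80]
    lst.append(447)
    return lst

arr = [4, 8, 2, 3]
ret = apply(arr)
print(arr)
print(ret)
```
[4, 8, 2, 3]
[4, 8, 2, 3, 80, 447]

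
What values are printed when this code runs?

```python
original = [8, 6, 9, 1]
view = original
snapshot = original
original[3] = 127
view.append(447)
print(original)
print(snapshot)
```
[8, 6, 9, 127, 447]
[8, 6, 9, 127, 447]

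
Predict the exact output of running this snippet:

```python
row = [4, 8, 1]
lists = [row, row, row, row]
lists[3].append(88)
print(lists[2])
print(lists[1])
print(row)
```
[4, 8, 1, 88]
[4, 8, 1, 88]
[4, 8, 1, 88]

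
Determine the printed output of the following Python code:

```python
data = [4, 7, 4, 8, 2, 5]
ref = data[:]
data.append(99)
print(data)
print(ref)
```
[4, 7, 4, 8, 2, 5, 99]
[4, 7, 4, 8, 2, 5]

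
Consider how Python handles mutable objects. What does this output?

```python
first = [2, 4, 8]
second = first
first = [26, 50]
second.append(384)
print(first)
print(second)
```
[26, 50]
[2, 4, 8, 384]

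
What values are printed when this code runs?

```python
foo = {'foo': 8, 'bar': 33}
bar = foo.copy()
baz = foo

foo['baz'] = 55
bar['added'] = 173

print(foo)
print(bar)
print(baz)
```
{'foo': 8, 'bar': 33, 'baz': 55}
{'foo': 8, 'bar': 33, 'added': 173}
{'foo': 8, 'bar': 33, 'baz': 55}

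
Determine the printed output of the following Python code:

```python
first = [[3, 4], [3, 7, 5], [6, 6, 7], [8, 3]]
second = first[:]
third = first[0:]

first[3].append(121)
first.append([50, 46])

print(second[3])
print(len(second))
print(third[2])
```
[8, 3, 121]
4
[6, 6, 7]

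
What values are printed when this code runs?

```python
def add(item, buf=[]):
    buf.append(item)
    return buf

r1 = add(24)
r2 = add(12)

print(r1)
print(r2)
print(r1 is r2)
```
[24, 12]
[24, 12]
True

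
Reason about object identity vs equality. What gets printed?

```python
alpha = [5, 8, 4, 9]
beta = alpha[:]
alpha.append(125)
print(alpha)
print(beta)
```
[5, 8, 4, 9, 125]
[5, 8, 4, 9]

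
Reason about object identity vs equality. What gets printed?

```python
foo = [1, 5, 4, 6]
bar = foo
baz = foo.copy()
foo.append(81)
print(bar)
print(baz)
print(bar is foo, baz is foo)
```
[1, 5, 4, 6, 81]
[1, 5, 4, 6]
True False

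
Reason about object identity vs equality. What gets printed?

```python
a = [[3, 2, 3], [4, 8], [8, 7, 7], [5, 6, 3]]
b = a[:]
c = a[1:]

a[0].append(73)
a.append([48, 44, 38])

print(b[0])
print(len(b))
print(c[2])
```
[3, 2, 3, 73]
4
[5, 6, 3]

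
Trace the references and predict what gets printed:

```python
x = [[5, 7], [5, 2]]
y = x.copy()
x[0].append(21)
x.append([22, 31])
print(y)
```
[[5, 7, 21], [5, 2]]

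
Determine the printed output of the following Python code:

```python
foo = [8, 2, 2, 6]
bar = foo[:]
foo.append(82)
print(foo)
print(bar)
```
[8, 2, 2, 6, 82]
[8, 2, 2, 6]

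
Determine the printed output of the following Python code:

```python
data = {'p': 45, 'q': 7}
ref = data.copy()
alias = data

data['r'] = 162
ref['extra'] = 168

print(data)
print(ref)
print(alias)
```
{'p': 45, 'q': 7, 'r': 162}
{'p': 45, 'q': 7, 'extra': 168}
{'p': 45, 'q': 7, 'r': 162}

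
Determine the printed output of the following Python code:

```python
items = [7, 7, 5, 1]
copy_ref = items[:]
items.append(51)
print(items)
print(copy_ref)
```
[7, 7, 5, 1, 51]
[7, 7, 5, 1]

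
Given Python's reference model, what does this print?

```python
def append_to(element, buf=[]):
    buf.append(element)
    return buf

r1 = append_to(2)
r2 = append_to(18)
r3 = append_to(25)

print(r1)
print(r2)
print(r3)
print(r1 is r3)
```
[2, 18, 25]
[2, 18, 25]
[2, 18, 25]
True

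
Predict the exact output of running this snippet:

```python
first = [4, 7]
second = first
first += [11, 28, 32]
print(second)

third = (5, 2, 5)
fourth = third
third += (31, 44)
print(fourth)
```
[4, 7, 11, 28, 32]
(5, 2, 5)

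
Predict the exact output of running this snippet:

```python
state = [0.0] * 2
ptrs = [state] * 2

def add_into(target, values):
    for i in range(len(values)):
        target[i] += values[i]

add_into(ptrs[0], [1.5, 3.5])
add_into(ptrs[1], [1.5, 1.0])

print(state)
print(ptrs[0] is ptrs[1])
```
[3.0, 4.5]
True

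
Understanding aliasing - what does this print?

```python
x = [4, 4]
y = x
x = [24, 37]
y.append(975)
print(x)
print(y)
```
[24, 37]
[4, 4, 975]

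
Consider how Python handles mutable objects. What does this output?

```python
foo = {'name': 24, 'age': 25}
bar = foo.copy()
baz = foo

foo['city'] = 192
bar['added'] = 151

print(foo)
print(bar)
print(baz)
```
{'name': 24, 'age': 25, 'city': 192}
{'name': 24, 'age': 25, 'added': 151}
{'name': 24, 'age': 25, 'city': 192}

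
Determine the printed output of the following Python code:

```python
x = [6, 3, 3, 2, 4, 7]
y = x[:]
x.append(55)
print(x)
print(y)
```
[6, 3, 3, 2, 4, 7, 55]
[6, 3, 3, 2, 4, 7]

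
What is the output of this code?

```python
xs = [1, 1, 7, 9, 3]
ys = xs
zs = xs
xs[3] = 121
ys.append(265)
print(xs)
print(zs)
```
[1, 1, 7, 121, 3, 265]
[1, 1, 7, 121, 3, 265]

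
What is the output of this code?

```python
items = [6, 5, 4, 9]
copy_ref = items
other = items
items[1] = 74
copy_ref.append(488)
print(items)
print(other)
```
[6, 74, 4, 9, 488]
[6, 74, 4, 9, 488]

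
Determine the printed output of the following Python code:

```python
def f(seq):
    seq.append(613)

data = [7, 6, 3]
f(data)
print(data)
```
[7, 6, 3, 613]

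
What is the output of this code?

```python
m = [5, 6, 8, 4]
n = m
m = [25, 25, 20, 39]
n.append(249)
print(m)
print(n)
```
[25, 25, 20, 39]
[5, 6, 8, 4, 249]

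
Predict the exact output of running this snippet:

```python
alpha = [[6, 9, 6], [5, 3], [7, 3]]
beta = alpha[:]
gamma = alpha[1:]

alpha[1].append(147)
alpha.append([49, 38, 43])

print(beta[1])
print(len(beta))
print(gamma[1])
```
[5, 3, 147]
3
[7, 3]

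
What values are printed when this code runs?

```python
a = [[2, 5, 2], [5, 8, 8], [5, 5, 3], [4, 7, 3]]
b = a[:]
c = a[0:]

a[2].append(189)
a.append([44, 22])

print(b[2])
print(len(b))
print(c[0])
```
[5, 5, 3, 189]
4
[2, 5, 2]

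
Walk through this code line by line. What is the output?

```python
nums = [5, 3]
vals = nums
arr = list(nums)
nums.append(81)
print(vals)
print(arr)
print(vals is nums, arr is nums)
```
[5, 3, 81]
[5, 3]
True False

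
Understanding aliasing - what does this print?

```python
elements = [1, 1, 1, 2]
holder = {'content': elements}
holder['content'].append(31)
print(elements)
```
[1, 1, 1, 2, 31]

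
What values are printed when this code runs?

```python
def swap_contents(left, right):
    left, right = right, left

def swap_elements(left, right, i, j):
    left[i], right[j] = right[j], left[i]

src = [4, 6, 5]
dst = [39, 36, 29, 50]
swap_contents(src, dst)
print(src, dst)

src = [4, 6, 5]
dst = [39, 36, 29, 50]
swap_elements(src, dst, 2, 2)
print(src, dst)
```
[4, 6, 5] [39, 36, 29, 50]
[4, 6, 29] [39, 36, 5, 50]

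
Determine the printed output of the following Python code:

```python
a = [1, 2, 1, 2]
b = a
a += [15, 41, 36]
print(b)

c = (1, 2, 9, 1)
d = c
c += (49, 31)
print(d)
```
[1, 2, 1, 2, 15, 41, 36]
(1, 2, 9, 1)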